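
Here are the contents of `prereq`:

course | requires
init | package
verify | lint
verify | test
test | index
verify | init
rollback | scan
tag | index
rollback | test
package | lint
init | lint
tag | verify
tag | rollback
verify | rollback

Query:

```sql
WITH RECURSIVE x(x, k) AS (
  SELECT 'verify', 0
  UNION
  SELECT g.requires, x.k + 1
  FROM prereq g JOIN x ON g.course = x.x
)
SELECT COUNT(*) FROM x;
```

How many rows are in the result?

12

Base: (verify, k=0).
Iteration 1: edges from {verify} -> (init, k=1), (lint, k=1), (rollback, k=1), (test, k=1).
Iteration 2: edges from {init,lint,rollback,test} -> (index, k=2), (lint, k=2), (package, k=2), (scan, k=2), (test, k=2).
Iteration 3: edges from {index,lint,package,scan,test} -> (index, k=3), (lint, k=3).
Iteration 4: no outgoing edges from {index,lint}; recursion stops.
Total rows emitted: 12.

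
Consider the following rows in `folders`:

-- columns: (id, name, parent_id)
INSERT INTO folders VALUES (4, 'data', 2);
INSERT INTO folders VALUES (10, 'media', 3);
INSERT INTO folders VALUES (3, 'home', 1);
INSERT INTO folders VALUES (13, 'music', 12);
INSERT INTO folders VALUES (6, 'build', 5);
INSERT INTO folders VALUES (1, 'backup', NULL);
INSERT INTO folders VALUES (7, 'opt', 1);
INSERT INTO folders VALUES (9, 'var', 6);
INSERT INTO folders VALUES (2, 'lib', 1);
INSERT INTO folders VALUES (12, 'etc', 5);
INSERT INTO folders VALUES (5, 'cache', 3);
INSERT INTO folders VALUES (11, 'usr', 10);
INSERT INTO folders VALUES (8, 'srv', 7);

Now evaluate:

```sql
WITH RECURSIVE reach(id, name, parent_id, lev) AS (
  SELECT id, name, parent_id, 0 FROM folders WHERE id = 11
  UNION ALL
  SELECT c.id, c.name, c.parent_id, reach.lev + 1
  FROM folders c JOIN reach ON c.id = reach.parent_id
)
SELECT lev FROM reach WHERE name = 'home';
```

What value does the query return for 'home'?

2

Base: id=11 (usr), parent_id=10, lev 0.
Iteration 1: join on id=10 -> media (id 10, parent_id=3, lev 1).
Iteration 2: join on id=3 -> home (id 3, parent_id=1, lev 2).
Iteration 3: join on id=1 -> backup (id 1, parent_id=NULL, lev 3).
Iteration 4: parent_id is NULL; no match; recursion stops.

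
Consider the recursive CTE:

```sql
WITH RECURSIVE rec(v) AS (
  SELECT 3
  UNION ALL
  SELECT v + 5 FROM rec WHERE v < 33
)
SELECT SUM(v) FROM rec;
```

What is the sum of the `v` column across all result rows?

126

Base: v=3.
Iteration 1: 3 < 33 holds -> v = 3 + 5 = 8.
Iteration 2: 8 < 33 holds -> v = 8 + 5 = 13.
Iteration 3: 13 < 33 holds -> v = 13 + 5 = 18.
Iteration 4: 18 < 33 holds -> v = 18 + 5 = 23.
Iteration 5: 23 < 33 holds -> v = 23 + 5 = 28.
Iteration 6: 28 < 33 holds -> v = 28 + 5 = 33.
Iteration 7: 33 < 33 fails; recursion stops.
SUM(v) = 3 + 8 + 13 + 18 + 23 + 28 + 33 = 126.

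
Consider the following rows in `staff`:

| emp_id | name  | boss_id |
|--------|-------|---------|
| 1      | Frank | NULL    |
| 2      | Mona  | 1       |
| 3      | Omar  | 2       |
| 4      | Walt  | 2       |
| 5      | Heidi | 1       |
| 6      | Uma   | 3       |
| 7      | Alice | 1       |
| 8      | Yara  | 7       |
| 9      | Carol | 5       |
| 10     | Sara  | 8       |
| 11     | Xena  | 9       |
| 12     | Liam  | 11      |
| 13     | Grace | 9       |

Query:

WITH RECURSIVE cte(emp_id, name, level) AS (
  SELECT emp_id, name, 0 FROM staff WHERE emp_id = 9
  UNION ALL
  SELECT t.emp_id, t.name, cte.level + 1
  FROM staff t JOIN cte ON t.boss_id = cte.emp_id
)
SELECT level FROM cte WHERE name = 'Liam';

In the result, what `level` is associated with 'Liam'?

2

Base: emp_id=9 (Carol) at level 0.
Iteration 1: rows with boss_id in {9} -> Xena (id 11, level 1), Grace (id 13, level 1).
Iteration 2: rows with boss_id in {11,13} -> Liam (id 12, level 2).
Iteration 3: no rows with boss_id in {12}; recursion stops.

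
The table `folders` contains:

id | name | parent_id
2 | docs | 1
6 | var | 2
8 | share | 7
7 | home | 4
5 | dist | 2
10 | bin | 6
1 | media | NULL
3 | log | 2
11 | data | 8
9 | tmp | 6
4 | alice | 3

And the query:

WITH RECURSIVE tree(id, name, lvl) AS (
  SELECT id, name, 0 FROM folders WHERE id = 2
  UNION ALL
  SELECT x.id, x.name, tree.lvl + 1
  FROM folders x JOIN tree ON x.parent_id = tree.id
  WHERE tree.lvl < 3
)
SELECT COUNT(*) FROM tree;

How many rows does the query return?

Base: id=2 (docs) at lvl 0.
Iteration 1: rows with parent_id in {2} -> log (id 3, lvl 1), dist (id 5, lvl 1), var (id 6, lvl 1).
Iteration 2: rows with parent_id in {3,5,6} -> alice (id 4, lvl 2), tmp (id 9, lvl 2), bin (id 10, lvl 2).
Iteration 3: rows with parent_id in {4,9,10} -> home (id 7, lvl 3).
Iteration 4: lvl < 3 fails for all current rows; recursion stops.
Total rows emitted: 8.

8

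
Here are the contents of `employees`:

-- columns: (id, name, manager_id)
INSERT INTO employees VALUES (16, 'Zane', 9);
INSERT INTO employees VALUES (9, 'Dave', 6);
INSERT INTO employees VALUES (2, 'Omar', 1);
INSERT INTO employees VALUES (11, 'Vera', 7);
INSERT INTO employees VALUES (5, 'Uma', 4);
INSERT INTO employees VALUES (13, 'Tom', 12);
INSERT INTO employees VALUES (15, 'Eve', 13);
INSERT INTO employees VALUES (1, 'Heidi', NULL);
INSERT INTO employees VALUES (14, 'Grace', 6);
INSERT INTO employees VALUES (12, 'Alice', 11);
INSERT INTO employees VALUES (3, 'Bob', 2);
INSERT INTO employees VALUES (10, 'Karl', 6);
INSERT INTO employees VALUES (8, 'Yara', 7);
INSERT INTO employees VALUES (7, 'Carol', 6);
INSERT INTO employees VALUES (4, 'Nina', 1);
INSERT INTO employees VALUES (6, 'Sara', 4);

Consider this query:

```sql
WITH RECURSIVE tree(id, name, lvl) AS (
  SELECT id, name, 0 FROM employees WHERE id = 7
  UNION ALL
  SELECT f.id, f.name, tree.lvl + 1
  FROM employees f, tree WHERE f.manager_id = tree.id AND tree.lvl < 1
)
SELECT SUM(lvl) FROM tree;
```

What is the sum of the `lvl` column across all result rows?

Base: id=7 (Carol) at lvl 0.
Iteration 1: rows with manager_id in {7} -> Yara (id 8, lvl 1), Vera (id 11, lvl 1).
Iteration 2: lvl < 1 fails for all current rows; recursion stops.
SUM(lvl) = 0 + 1 + 1 = 2.

2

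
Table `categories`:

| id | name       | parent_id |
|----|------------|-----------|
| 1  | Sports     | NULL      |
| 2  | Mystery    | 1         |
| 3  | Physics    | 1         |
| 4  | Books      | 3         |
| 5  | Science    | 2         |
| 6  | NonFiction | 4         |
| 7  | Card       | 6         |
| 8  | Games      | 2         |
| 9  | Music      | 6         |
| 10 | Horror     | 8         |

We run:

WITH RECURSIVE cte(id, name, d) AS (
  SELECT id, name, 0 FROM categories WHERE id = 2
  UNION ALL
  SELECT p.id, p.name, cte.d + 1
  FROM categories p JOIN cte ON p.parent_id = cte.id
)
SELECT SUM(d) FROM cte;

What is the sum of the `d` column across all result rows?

4

Base: id=2 (Mystery) at d 0.
Iteration 1: rows with parent_id in {2} -> Science (id 5, d 1), Games (id 8, d 1).
Iteration 2: rows with parent_id in {5,8} -> Horror (id 10, d 2).
Iteration 3: no rows with parent_id in {10}; recursion stops.
SUM(d) = 0 + 1 + 1 + 2 = 4.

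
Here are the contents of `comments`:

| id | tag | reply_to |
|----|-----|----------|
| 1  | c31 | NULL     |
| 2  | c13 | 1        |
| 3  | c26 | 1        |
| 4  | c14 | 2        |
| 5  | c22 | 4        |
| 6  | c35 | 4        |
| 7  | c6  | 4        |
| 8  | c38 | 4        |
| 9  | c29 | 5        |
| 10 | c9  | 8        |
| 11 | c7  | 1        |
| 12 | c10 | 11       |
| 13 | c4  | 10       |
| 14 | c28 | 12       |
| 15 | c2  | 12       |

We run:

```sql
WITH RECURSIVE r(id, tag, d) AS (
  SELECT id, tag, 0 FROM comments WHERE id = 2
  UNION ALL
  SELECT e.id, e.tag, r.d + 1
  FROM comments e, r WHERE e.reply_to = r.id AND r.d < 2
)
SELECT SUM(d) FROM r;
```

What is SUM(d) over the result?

9

Base: id=2 (c13) at d 0.
Iteration 1: rows with reply_to in {2} -> c14 (id 4, d 1).
Iteration 2: rows with reply_to in {4} -> c22 (id 5, d 2), c35 (id 6, d 2), c6 (id 7, d 2), c38 (id 8, d 2).
Iteration 3: d < 2 fails for all current rows; recursion stops.
SUM(d) = 0 + 1 + 2 + 2 + 2 + 2 = 9.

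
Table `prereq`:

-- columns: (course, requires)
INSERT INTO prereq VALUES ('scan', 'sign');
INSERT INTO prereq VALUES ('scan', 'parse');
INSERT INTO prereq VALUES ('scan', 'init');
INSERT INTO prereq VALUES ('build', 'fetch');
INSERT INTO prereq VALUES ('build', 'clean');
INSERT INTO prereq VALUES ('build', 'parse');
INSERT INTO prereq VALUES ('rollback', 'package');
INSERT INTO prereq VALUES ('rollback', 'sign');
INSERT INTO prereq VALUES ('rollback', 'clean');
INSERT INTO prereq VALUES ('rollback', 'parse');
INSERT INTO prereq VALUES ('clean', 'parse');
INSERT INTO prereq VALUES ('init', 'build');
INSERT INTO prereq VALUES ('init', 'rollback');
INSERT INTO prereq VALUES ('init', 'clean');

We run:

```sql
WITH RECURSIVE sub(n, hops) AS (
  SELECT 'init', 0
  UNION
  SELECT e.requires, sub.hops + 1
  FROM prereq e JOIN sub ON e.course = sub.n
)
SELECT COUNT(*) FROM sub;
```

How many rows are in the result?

Base: (init, hops=0).
Iteration 1: edges from {init} -> (build, hops=1), (clean, hops=1), (rollback, hops=1).
Iteration 2: edges from {build,clean,rollback} -> (clean, hops=2), (fetch, hops=2), (package, hops=2), (parse, hops=2), (sign, hops=2). [UNION drops 3 duplicate row(s)]
Iteration 3: edges from {clean,fetch,package,parse,sign} -> (parse, hops=3).
Iteration 4: no outgoing edges from {parse}; recursion stops.
Total rows emitted: 10.

10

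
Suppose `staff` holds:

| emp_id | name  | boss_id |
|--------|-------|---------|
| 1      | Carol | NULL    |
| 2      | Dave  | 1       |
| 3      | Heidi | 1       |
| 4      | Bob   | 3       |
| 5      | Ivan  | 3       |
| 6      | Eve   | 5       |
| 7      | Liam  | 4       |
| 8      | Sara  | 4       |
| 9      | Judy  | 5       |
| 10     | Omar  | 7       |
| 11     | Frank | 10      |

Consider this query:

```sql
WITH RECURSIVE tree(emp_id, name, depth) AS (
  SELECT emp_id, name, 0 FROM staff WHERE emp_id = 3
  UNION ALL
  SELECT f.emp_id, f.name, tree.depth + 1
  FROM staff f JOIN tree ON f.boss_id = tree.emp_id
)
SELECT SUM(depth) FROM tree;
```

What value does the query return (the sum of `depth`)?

17

Base: emp_id=3 (Heidi) at depth 0.
Iteration 1: rows with boss_id in {3} -> Bob (id 4, depth 1), Ivan (id 5, depth 1).
Iteration 2: rows with boss_id in {4,5} -> Eve (id 6, depth 2), Liam (id 7, depth 2), Sara (id 8, depth 2), Judy (id 9, depth 2).
Iteration 3: rows with boss_id in {6,7,8,9} -> Omar (id 10, depth 3).
Iteration 4: rows with boss_id in {10} -> Frank (id 11, depth 4).
Iteration 5: no rows with boss_id in {11}; recursion stops.
SUM(depth) = 0 + 1 + 1 + 2 + 2 + 2 + 2 + 3 + 4 = 17.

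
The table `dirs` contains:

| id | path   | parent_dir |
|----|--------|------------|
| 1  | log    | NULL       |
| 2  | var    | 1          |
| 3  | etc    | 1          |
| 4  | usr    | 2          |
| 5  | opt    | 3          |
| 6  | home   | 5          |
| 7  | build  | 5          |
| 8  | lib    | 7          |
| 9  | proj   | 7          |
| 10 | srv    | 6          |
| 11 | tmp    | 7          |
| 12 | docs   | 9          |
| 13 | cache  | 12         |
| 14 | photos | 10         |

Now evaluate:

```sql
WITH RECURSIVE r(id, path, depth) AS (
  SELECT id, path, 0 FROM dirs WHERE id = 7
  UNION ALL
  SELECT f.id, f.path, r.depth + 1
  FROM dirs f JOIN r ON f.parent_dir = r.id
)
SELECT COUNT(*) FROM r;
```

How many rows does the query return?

6

Base: id=7 (build) at depth 0.
Iteration 1: rows with parent_dir in {7} -> lib (id 8, depth 1), proj (id 9, depth 1), tmp (id 11, depth 1).
Iteration 2: rows with parent_dir in {8,9,11} -> docs (id 12, depth 2).
Iteration 3: rows with parent_dir in {12} -> cache (id 13, depth 3).
Iteration 4: no rows with parent_dir in {13}; recursion stops.
Total rows emitted: 6.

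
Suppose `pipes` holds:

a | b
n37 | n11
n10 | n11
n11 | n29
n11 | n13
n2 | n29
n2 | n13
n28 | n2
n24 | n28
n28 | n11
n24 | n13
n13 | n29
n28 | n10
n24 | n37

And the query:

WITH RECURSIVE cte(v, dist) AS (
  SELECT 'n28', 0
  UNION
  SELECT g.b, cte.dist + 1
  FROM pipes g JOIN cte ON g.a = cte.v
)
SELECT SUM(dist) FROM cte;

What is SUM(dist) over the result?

Base: (n28, dist=0).
Iteration 1: edges from {n28} -> (n10, dist=1), (n11, dist=1), (n2, dist=1).
Iteration 2: edges from {n10,n11,n2} -> (n11, dist=2), (n13, dist=2), (n29, dist=2). [UNION drops 2 duplicate row(s)]
Iteration 3: edges from {n11,n13,n29} -> (n13, dist=3), (n29, dist=3). [UNION drops 1 duplicate row(s)]
Iteration 4: edges from {n13,n29} -> (n29, dist=4).
Iteration 5: no outgoing edges from {n29}; recursion stops.
SUM(dist) = 0 + 1 + 1 + 1 + 2 + 2 + 2 + 3 + 3 + 4 = 19.

19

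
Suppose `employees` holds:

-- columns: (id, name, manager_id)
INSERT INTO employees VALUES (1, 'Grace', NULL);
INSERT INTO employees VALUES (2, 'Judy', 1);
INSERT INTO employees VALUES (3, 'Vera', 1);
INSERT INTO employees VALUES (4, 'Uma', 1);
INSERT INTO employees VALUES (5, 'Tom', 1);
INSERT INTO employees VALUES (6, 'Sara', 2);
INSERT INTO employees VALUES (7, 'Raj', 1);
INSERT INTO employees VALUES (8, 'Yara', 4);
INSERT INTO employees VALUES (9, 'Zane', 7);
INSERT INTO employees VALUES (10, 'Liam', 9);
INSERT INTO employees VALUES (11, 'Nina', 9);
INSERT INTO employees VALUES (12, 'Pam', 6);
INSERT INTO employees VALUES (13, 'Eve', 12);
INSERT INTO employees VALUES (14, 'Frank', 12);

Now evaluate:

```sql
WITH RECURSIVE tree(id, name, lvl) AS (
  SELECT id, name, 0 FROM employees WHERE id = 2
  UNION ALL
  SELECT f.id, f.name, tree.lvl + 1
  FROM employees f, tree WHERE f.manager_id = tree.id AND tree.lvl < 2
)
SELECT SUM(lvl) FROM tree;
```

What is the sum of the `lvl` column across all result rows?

3

Base: id=2 (Judy) at lvl 0.
Iteration 1: rows with manager_id in {2} -> Sara (id 6, lvl 1).
Iteration 2: rows with manager_id in {6} -> Pam (id 12, lvl 2).
Iteration 3: lvl < 2 fails for all current rows; recursion stops.
SUM(lvl) = 0 + 1 + 2 = 3.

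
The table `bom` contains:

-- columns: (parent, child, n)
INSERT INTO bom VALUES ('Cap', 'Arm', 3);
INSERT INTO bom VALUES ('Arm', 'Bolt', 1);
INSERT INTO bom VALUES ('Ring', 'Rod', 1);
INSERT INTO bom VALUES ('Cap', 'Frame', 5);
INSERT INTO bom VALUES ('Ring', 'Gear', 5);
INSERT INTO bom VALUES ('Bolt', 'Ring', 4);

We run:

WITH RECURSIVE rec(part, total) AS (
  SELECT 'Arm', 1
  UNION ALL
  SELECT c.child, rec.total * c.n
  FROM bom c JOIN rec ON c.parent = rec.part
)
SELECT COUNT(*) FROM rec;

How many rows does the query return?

5

Base: (Arm, total=1).
Iteration 1: components of {Arm} -> Bolt = 1*1 = 1.
Iteration 2: components of {Bolt} -> Ring = 1*4 = 4.
Iteration 3: components of {Ring} -> Gear = 4*5 = 20, Rod = 4*1 = 4.
Iteration 4: no further components; recursion stops.
Total rows emitted: 5.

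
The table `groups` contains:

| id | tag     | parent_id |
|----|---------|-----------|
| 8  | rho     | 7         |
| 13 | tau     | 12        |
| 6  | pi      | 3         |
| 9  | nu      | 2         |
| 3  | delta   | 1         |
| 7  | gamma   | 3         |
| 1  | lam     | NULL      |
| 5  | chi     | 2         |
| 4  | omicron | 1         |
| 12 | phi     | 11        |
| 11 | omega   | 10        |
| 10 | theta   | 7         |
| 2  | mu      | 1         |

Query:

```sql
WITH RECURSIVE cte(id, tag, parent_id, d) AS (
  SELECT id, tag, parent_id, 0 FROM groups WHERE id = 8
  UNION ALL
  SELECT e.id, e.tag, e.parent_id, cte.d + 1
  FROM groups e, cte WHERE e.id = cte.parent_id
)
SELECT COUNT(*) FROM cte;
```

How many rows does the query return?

4

Base: id=8 (rho), parent_id=7, d 0.
Iteration 1: join on id=7 -> gamma (id 7, parent_id=3, d 1).
Iteration 2: join on id=3 -> delta (id 3, parent_id=1, d 2).
Iteration 3: join on id=1 -> lam (id 1, parent_id=NULL, d 3).
Iteration 4: parent_id is NULL; no match; recursion stops.
Total rows emitted: 4.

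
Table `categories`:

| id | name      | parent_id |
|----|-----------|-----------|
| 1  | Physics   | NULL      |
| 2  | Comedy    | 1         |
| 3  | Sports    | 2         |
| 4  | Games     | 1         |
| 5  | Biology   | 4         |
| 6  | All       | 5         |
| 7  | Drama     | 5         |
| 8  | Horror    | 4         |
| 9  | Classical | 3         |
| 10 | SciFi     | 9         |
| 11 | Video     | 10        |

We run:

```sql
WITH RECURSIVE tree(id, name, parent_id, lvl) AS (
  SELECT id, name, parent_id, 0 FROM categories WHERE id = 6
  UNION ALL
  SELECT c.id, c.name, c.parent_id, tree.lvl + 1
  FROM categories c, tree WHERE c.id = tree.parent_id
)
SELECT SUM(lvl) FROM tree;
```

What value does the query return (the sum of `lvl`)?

Base: id=6 (All), parent_id=5, lvl 0.
Iteration 1: join on id=5 -> Biology (id 5, parent_id=4, lvl 1).
Iteration 2: join on id=4 -> Games (id 4, parent_id=1, lvl 2).
Iteration 3: join on id=1 -> Physics (id 1, parent_id=NULL, lvl 3).
Iteration 4: parent_id is NULL; no match; recursion stops.
SUM(lvl) = 0 + 1 + 2 + 3 = 6.

6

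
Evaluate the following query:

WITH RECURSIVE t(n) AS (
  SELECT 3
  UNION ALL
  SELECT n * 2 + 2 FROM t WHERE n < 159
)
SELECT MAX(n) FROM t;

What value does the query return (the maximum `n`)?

318

Base: n=3.
Iteration 1: 3 < 159 holds -> n = 3 * 2 + 2 = 8.
Iteration 2: 8 < 159 holds -> n = 8 * 2 + 2 = 18.
Iteration 3: 18 < 159 holds -> n = 18 * 2 + 2 = 38.
Iteration 4: 38 < 159 holds -> n = 38 * 2 + 2 = 78.
Iteration 5: 78 < 159 holds -> n = 78 * 2 + 2 = 158.
Iteration 6: 158 < 159 holds -> n = 158 * 2 + 2 = 318.
Iteration 7: 318 < 159 fails; recursion stops.
n values: 3, 8, 18, 38, 78, 158, 318; the maximum is 318.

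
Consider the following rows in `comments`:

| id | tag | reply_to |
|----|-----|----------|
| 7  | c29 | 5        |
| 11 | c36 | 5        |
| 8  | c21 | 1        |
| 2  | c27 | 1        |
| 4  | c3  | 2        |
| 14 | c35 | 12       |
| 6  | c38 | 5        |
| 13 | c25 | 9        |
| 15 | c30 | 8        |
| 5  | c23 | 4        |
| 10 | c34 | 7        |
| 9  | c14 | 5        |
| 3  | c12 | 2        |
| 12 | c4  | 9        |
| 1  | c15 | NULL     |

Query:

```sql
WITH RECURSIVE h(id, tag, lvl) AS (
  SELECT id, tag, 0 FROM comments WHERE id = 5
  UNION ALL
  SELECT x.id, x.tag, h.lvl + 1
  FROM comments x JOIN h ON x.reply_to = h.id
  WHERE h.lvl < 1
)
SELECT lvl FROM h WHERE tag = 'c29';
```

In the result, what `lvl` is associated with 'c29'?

Base: id=5 (c23) at lvl 0.
Iteration 1: rows with reply_to in {5} -> c38 (id 6, lvl 1), c29 (id 7, lvl 1), c14 (id 9, lvl 1), c36 (id 11, lvl 1).
Iteration 2: lvl < 1 fails for all current rows; recursion stops.

1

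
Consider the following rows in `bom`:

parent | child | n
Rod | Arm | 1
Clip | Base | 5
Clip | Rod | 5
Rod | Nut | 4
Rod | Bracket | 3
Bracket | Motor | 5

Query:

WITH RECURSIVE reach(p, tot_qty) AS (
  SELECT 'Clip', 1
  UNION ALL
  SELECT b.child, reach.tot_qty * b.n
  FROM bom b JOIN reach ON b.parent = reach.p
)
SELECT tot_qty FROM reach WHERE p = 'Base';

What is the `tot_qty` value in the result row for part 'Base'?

Base: (Clip, tot_qty=1).
Iteration 1: components of {Clip} -> Base = 1*5 = 5, Rod = 1*5 = 5.
Iteration 2: components of {Base,Rod} -> Arm = 5*1 = 5, Bracket = 5*3 = 15, Nut = 5*4 = 20.
Iteration 3: components of {Arm,Bracket,Nut} -> Motor = 15*5 = 75.
Iteration 4: no further components; recursion stops.

5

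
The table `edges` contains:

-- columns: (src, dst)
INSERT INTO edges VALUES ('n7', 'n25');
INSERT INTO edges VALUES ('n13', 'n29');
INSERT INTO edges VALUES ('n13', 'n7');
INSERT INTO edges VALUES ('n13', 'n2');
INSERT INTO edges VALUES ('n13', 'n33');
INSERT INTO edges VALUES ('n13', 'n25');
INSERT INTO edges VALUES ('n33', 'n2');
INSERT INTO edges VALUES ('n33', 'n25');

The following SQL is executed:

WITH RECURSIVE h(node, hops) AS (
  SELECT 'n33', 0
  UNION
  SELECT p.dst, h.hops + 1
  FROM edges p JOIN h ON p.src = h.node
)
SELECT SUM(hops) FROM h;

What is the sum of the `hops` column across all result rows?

Base: (n33, hops=0).
Iteration 1: edges from {n33} -> (n2, hops=1), (n25, hops=1).
Iteration 2: no outgoing edges from {n2,n25}; recursion stops.
SUM(hops) = 0 + 1 + 1 = 2.

2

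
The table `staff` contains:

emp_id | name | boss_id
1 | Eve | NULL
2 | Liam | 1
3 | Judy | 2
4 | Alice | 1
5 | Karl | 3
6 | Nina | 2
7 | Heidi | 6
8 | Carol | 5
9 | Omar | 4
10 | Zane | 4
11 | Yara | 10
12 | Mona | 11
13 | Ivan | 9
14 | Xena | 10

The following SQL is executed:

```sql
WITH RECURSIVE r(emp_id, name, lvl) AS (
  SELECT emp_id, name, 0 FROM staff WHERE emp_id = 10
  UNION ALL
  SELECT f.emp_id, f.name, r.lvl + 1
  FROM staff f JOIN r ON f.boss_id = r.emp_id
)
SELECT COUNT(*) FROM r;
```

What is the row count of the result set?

Base: emp_id=10 (Zane) at lvl 0.
Iteration 1: rows with boss_id in {10} -> Yara (id 11, lvl 1), Xena (id 14, lvl 1).
Iteration 2: rows with boss_id in {11,14} -> Mona (id 12, lvl 2).
Iteration 3: no rows with boss_id in {12}; recursion stops.
Total rows emitted: 4.

4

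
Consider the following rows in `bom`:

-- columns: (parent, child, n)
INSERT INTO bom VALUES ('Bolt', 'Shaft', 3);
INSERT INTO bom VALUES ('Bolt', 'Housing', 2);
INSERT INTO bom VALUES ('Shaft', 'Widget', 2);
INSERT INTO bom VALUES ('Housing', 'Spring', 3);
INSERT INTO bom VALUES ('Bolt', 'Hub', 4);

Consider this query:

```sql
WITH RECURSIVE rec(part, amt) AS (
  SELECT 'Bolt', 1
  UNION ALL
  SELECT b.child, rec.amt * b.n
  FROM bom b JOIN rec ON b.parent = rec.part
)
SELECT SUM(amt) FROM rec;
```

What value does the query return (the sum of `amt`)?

22

Base: (Bolt, amt=1).
Iteration 1: components of {Bolt} -> Housing = 1*2 = 2, Hub = 1*4 = 4, Shaft = 1*3 = 3.
Iteration 2: components of {Housing,Hub,Shaft} -> Spring = 2*3 = 6, Widget = 3*2 = 6.
Iteration 3: no further components; recursion stops.
SUM(amt) = 1 + 3 + 2 + 4 + 6 + 6 = 22.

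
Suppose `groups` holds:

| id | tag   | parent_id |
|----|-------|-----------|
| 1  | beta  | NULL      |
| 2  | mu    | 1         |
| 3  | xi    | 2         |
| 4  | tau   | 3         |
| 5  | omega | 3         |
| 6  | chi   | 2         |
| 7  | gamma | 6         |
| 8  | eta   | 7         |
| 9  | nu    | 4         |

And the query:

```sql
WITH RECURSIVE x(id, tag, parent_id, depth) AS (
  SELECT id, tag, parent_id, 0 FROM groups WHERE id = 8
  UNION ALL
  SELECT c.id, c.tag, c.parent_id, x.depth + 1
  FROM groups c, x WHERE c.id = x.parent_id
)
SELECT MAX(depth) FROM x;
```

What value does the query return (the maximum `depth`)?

4

Base: id=8 (eta), parent_id=7, depth 0.
Iteration 1: join on id=7 -> gamma (id 7, parent_id=6, depth 1).
Iteration 2: join on id=6 -> chi (id 6, parent_id=2, depth 2).
Iteration 3: join on id=2 -> mu (id 2, parent_id=1, depth 3).
Iteration 4: join on id=1 -> beta (id 1, parent_id=NULL, depth 4).
Iteration 5: parent_id is NULL; no match; recursion stops.
depth values: 0, 1, 2, 3, 4; the maximum is 4.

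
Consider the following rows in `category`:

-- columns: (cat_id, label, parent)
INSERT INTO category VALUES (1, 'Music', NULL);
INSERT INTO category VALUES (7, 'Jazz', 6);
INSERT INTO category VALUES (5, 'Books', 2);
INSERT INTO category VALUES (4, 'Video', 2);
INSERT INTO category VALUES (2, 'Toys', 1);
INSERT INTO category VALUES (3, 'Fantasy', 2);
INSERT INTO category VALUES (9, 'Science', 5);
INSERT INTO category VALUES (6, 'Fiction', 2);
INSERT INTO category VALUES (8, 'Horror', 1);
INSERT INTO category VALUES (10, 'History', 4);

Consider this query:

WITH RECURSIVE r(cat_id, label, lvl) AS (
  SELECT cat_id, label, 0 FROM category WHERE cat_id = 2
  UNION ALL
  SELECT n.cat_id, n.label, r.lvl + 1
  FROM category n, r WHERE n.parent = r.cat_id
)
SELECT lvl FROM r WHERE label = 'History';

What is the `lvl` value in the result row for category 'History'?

2

Base: cat_id=2 (Toys) at lvl 0.
Iteration 1: rows with parent in {2} -> Fantasy (id 3, lvl 1), Video (id 4, lvl 1), Books (id 5, lvl 1), Fiction (id 6, lvl 1).
Iteration 2: rows with parent in {3,4,5,6} -> Jazz (id 7, lvl 2), Science (id 9, lvl 2), History (id 10, lvl 2).
Iteration 3: no rows with parent in {7,9,10}; recursion stops.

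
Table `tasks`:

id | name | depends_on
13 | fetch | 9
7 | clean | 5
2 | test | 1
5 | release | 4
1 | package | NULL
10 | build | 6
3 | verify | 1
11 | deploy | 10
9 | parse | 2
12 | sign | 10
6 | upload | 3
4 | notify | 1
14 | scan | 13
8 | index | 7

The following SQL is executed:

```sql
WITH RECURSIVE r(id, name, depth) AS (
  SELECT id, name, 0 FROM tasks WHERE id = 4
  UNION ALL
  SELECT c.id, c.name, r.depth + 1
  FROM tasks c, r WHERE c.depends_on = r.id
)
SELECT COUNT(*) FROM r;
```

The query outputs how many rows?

4

Base: id=4 (notify) at depth 0.
Iteration 1: rows with depends_on in {4} -> release (id 5, depth 1).
Iteration 2: rows with depends_on in {5} -> clean (id 7, depth 2).
Iteration 3: rows with depends_on in {7} -> index (id 8, depth 3).
Iteration 4: no rows with depends_on in {8}; recursion stops.
Total rows emitted: 4.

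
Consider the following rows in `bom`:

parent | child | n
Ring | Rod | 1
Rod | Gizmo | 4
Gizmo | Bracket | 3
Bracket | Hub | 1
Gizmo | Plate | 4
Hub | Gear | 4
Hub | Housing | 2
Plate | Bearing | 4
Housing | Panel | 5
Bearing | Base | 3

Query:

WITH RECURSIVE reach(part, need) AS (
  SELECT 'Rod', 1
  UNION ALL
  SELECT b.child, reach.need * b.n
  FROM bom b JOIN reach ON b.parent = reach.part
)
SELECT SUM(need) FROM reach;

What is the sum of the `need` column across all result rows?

493

Base: (Rod, need=1).
Iteration 1: components of {Rod} -> Gizmo = 1*4 = 4.
Iteration 2: components of {Gizmo} -> Bracket = 4*3 = 12, Plate = 4*4 = 16.
Iteration 3: components of {Bracket,Plate} -> Bearing = 16*4 = 64, Hub = 12*1 = 12.
Iteration 4: components of {Bearing,Hub} -> Base = 64*3 = 192, Gear = 12*4 = 48, Housing = 12*2 = 24.
Iteration 5: components of {Base,Gear,Housing} -> Panel = 24*5 = 120.
Iteration 6: no further components; recursion stops.
SUM(need) = 1 + 4 + 12 + 16 + 12 + 64 + 48 + 24 + 192 + 120 = 493.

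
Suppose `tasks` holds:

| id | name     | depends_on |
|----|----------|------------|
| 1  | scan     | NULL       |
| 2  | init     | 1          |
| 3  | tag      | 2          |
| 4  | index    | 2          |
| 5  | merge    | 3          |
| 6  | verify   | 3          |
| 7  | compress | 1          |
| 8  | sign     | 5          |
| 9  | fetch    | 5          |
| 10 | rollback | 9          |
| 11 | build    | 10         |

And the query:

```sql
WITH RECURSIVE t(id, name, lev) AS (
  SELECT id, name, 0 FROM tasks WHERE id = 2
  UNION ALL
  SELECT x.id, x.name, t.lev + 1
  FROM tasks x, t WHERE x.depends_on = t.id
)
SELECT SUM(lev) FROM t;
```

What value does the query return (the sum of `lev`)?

Base: id=2 (init) at lev 0.
Iteration 1: rows with depends_on in {2} -> tag (id 3, lev 1), index (id 4, lev 1).
Iteration 2: rows with depends_on in {3,4} -> merge (id 5, lev 2), verify (id 6, lev 2).
Iteration 3: rows with depends_on in {5,6} -> sign (id 8, lev 3), fetch (id 9, lev 3).
Iteration 4: rows with depends_on in {8,9} -> rollback (id 10, lev 4).
Iteration 5: rows with depends_on in {10} -> build (id 11, lev 5).
Iteration 6: no rows with depends_on in {11}; recursion stops.
SUM(lev) = 0 + 1 + 1 + 2 + 2 + 3 + 3 + 4 + 5 = 21.

21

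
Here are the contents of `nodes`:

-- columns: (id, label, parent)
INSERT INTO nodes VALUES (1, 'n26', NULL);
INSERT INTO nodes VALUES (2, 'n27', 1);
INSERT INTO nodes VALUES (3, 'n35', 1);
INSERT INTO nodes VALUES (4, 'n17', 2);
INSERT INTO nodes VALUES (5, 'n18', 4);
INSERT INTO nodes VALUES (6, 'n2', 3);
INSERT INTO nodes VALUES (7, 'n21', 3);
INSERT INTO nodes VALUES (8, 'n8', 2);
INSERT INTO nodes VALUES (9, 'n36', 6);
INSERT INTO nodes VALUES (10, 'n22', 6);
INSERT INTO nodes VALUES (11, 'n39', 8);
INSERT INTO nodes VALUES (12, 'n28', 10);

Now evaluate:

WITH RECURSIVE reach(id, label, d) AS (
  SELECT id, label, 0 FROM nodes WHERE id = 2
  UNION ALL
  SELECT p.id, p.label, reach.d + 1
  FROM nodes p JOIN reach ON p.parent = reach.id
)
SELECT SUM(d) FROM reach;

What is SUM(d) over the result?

6

Base: id=2 (n27) at d 0.
Iteration 1: rows with parent in {2} -> n17 (id 4, d 1), n8 (id 8, d 1).
Iteration 2: rows with parent in {4,8} -> n18 (id 5, d 2), n39 (id 11, d 2).
Iteration 3: no rows with parent in {5,11}; recursion stops.
SUM(d) = 0 + 1 + 1 + 2 + 2 = 6.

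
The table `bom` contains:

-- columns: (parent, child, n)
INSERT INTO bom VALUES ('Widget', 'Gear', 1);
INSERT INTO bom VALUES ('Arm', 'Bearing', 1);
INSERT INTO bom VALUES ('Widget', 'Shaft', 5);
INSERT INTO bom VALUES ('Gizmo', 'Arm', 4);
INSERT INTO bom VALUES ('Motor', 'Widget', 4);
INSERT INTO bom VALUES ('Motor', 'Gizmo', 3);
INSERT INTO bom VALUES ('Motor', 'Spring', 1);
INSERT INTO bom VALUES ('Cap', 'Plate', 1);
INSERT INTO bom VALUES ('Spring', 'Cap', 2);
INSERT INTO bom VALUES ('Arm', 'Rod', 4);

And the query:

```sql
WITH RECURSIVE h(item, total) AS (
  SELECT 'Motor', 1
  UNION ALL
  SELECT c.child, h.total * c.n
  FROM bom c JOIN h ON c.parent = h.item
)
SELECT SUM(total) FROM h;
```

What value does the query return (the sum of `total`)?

109

Base: (Motor, total=1).
Iteration 1: components of {Motor} -> Gizmo = 1*3 = 3, Spring = 1*1 = 1, Widget = 1*4 = 4.
Iteration 2: components of {Gizmo,Spring,Widget} -> Arm = 3*4 = 12, Cap = 1*2 = 2, Gear = 4*1 = 4, Shaft = 4*5 = 20.
Iteration 3: components of {Arm,Cap,Gear,Shaft} -> Bearing = 12*1 = 12, Plate = 2*1 = 2, Rod = 12*4 = 48.
Iteration 4: no further components; recursion stops.
SUM(total) = 1 + 3 + 4 + 1 + 12 + 4 + 20 + 2 + 12 + 48 + 2 = 109.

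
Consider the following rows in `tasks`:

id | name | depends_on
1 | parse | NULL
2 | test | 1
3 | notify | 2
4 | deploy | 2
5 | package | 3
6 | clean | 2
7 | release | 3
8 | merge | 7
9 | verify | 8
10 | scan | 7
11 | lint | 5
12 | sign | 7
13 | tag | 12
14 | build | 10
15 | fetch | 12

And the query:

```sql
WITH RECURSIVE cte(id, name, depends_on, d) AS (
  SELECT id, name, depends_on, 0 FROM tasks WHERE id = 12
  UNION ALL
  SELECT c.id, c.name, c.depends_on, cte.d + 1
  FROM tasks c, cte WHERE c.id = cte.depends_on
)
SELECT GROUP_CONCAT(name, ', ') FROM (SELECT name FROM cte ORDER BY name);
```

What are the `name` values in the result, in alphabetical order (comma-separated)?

Base: id=12 (sign), depends_on=7, d 0.
Iteration 1: join on id=7 -> release (id 7, depends_on=3, d 1).
Iteration 2: join on id=3 -> notify (id 3, depends_on=2, d 2).
Iteration 3: join on id=2 -> test (id 2, depends_on=1, d 3).
Iteration 4: join on id=1 -> parse (id 1, depends_on=NULL, d 4).
Iteration 5: depends_on is NULL; no match; recursion stops.

notify, parse, release, sign, test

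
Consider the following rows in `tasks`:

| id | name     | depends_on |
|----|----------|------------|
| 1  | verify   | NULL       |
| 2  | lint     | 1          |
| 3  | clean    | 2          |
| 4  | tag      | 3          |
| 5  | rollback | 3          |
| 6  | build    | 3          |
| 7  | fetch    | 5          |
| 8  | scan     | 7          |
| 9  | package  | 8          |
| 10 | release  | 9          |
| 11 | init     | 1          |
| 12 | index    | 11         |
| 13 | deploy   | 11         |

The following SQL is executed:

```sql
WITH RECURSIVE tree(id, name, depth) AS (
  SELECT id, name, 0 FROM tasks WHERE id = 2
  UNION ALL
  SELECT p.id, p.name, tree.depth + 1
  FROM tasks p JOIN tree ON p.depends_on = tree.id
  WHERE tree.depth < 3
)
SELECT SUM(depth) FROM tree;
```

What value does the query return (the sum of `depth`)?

Base: id=2 (lint) at depth 0.
Iteration 1: rows with depends_on in {2} -> clean (id 3, depth 1).
Iteration 2: rows with depends_on in {3} -> tag (id 4, depth 2), rollback (id 5, depth 2), build (id 6, depth 2).
Iteration 3: rows with depends_on in {4,5,6} -> fetch (id 7, depth 3).
Iteration 4: depth < 3 fails for all current rows; recursion stops.
SUM(depth) = 0 + 1 + 2 + 2 + 2 + 3 = 10.

10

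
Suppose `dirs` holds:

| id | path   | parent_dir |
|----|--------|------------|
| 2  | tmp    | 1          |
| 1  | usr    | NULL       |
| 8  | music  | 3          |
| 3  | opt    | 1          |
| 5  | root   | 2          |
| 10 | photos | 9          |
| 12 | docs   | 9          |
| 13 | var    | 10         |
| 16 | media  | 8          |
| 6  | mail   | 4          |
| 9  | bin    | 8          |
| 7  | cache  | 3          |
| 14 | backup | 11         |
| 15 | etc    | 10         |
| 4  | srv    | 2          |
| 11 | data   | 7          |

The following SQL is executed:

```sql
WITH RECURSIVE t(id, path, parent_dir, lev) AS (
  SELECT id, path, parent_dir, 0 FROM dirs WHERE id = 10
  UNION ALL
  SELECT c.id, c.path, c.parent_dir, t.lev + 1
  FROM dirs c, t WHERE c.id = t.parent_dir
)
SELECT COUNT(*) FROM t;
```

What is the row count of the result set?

Base: id=10 (photos), parent_dir=9, lev 0.
Iteration 1: join on id=9 -> bin (id 9, parent_dir=8, lev 1).
Iteration 2: join on id=8 -> music (id 8, parent_dir=3, lev 2).
Iteration 3: join on id=3 -> opt (id 3, parent_dir=1, lev 3).
Iteration 4: join on id=1 -> usr (id 1, parent_dir=NULL, lev 4).
Iteration 5: parent_dir is NULL; no match; recursion stops.
Total rows emitted: 5.

5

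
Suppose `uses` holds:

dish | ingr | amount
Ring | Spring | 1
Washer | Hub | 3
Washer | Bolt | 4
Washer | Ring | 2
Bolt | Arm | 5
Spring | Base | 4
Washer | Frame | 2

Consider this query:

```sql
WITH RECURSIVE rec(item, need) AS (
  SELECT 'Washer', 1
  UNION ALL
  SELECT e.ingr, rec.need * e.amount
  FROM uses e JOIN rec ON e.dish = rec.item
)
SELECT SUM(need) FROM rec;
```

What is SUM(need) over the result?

Base: (Washer, need=1).
Iteration 1: components of {Washer} -> Bolt = 1*4 = 4, Frame = 1*2 = 2, Hub = 1*3 = 3, Ring = 1*2 = 2.
Iteration 2: components of {Bolt,Frame,Hub,Ring} -> Arm = 4*5 = 20, Spring = 2*1 = 2.
Iteration 3: components of {Arm,Spring} -> Base = 2*4 = 8.
Iteration 4: no further components; recursion stops.
SUM(need) = 1 + 4 + 2 + 2 + 3 + 20 + 2 + 8 = 42.

42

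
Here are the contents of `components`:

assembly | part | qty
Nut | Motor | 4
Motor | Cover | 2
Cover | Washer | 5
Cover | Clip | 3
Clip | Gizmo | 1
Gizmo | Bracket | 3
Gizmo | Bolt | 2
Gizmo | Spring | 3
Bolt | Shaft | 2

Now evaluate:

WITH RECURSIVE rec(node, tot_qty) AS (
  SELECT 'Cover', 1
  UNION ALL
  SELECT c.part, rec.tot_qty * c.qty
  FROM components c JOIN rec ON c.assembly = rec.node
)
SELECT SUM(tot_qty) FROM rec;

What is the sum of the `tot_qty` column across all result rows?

48

Base: (Cover, tot_qty=1).
Iteration 1: components of {Cover} -> Clip = 1*3 = 3, Washer = 1*5 = 5.
Iteration 2: components of {Clip,Washer} -> Gizmo = 3*1 = 3.
Iteration 3: components of {Gizmo} -> Bolt = 3*2 = 6, Bracket = 3*3 = 9, Spring = 3*3 = 9.
Iteration 4: components of {Bolt,Bracket,Spring} -> Shaft = 6*2 = 12.
Iteration 5: no further components; recursion stops.
SUM(tot_qty) = 1 + 5 + 3 + 3 + 9 + 6 + 9 + 12 = 48.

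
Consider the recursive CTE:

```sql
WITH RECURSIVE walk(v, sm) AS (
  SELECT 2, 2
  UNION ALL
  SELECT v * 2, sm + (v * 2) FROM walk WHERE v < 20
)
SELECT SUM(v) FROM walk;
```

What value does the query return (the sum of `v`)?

62

Base: v=2, sm=2.
Iteration 1: 2 < 20 holds -> v = 2 * 2 = 4, sm = 2 + 4 = 6.
Iteration 2: 4 < 20 holds -> v = 4 * 2 = 8, sm = 6 + 8 = 14.
Iteration 3: 8 < 20 holds -> v = 8 * 2 = 16, sm = 14 + 16 = 30.
Iteration 4: 16 < 20 holds -> v = 16 * 2 = 32, sm = 30 + 32 = 62.
Iteration 5: 32 < 20 fails; recursion stops.
SUM(v) = 2 + 4 + 8 + 16 + 32 = 62.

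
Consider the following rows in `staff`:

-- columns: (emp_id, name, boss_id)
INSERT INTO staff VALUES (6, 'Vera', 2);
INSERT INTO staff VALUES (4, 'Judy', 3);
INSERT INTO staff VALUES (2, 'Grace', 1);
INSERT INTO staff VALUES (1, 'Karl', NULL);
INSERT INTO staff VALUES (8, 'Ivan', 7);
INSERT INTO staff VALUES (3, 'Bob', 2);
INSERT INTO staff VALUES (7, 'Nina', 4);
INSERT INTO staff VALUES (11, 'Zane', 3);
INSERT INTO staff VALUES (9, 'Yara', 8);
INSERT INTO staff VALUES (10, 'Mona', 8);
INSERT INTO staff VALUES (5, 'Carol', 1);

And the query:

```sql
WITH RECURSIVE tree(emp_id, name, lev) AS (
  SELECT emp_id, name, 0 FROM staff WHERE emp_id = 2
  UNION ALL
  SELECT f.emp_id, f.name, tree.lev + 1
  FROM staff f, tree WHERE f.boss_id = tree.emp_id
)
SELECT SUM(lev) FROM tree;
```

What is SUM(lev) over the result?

Base: emp_id=2 (Grace) at lev 0.
Iteration 1: rows with boss_id in {2} -> Bob (id 3, lev 1), Vera (id 6, lev 1).
Iteration 2: rows with boss_id in {3,6} -> Judy (id 4, lev 2), Zane (id 11, lev 2).
Iteration 3: rows with boss_id in {4,11} -> Nina (id 7, lev 3).
Iteration 4: rows with boss_id in {7} -> Ivan (id 8, lev 4).
Iteration 5: rows with boss_id in {8} -> Yara (id 9, lev 5), Mona (id 10, lev 5).
Iteration 6: no rows with boss_id in {9,10}; recursion stops.
SUM(lev) = 0 + 1 + 1 + 2 + 2 + 3 + 4 + 5 + 5 = 23.

23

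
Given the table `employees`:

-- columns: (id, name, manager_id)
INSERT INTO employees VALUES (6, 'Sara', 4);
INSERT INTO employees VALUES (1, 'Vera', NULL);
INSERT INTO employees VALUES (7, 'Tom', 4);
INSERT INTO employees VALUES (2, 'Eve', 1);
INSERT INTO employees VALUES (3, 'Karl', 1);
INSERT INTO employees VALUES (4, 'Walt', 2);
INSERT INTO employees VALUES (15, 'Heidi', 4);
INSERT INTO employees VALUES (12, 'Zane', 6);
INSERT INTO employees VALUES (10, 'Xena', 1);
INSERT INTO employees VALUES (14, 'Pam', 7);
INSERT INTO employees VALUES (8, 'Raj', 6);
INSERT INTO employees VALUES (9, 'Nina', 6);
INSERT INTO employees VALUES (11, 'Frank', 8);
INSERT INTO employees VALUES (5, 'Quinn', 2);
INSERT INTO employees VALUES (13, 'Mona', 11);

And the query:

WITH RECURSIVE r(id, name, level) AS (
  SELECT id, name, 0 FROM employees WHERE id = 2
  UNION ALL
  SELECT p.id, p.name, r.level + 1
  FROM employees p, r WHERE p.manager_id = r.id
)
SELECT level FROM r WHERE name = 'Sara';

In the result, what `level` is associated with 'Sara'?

Base: id=2 (Eve) at level 0.
Iteration 1: rows with manager_id in {2} -> Walt (id 4, level 1), Quinn (id 5, level 1).
Iteration 2: rows with manager_id in {4,5} -> Sara (id 6, level 2), Tom (id 7, level 2), Heidi (id 15, level 2).
Iteration 3: rows with manager_id in {6,7,15} -> Raj (id 8, level 3), Nina (id 9, level 3), Zane (id 12, level 3), Pam (id 14, level 3).
Iteration 4: rows with manager_id in {8,9,12,14} -> Frank (id 11, level 4).
Iteration 5: rows with manager_id in {11} -> Mona (id 13, level 5).
Iteration 6: no rows with manager_id in {13}; recursion stops.

2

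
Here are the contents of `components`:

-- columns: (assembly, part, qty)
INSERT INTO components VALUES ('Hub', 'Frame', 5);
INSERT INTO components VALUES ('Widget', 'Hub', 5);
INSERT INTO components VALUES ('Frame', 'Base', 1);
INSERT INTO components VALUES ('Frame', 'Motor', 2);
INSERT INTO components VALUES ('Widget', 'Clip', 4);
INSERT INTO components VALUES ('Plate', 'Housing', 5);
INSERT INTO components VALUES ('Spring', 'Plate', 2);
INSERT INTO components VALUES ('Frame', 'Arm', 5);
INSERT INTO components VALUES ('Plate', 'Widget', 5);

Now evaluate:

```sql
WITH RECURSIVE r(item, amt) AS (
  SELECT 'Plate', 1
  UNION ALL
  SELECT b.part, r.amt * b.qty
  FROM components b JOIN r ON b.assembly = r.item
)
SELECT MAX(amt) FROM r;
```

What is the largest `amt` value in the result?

Base: (Plate, amt=1).
Iteration 1: components of {Plate} -> Housing = 1*5 = 5, Widget = 1*5 = 5.
Iteration 2: components of {Housing,Widget} -> Clip = 5*4 = 20, Hub = 5*5 = 25.
Iteration 3: components of {Clip,Hub} -> Frame = 25*5 = 125.
Iteration 4: components of {Frame} -> Arm = 125*5 = 625, Base = 125*1 = 125, Motor = 125*2 = 250.
Iteration 5: no further components; recursion stops.
amt values: 1, 5, 5, 20, 25, 125, 125, 625, 250; the maximum is 625.

625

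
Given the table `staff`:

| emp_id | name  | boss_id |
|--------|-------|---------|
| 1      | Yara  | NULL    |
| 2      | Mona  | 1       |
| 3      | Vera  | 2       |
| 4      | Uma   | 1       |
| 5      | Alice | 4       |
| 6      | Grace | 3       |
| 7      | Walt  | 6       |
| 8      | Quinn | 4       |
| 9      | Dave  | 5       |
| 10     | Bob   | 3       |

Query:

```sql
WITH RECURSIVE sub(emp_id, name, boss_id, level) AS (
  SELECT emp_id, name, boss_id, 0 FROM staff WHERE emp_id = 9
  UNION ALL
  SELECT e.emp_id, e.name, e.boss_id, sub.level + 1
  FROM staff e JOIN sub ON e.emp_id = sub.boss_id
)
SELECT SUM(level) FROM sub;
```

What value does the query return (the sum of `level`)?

6

Base: emp_id=9 (Dave), boss_id=5, level 0.
Iteration 1: join on emp_id=5 -> Alice (id 5, boss_id=4, level 1).
Iteration 2: join on emp_id=4 -> Uma (id 4, boss_id=1, level 2).
Iteration 3: join on emp_id=1 -> Yara (id 1, boss_id=NULL, level 3).
Iteration 4: boss_id is NULL; no match; recursion stops.
SUM(level) = 0 + 1 + 2 + 3 = 6.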